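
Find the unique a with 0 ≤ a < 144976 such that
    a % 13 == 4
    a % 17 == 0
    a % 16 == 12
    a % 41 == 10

Combine the congruences pairwise.
From a ≡ 4 (mod 13) write a = 4 + 13t. Substituting into a ≡ 0 (mod 17) gives 13t ≡ 13 (mod 17), and since 13⁻¹ ≡ 4 (mod 17), t ≡ 1. Hence a ≡ 4 + 13·1 = 17 (mod 221).
From a ≡ 17 (mod 221) write a = 17 + 221t. Substituting into a ≡ 12 (mod 16) gives 221t ≡ 11 (mod 16), and since 13⁻¹ ≡ 5 (mod 16), t ≡ 7. Hence a ≡ 17 + 221·7 = 1564 (mod 3536).
From a ≡ 1564 (mod 3536) write a = 1564 + 3536t. Substituting into a ≡ 10 (mod 41) gives 3536t ≡ 4 (mod 41), and since 10⁻¹ ≡ 37 (mod 41), t ≡ 25. Hence a ≡ 1564 + 3536·25 = 89964 (mod 144976).

89964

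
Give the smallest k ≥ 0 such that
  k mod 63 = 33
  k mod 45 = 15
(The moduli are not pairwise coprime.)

285

gcd(63, 45) = 9 and 9 | (15 − 33), so the pair is consistent; merging gives k ≡ 285 (mod 315), where 315 = lcm(63, 45).
The solution is unique modulo lcm(63, 45) = 315.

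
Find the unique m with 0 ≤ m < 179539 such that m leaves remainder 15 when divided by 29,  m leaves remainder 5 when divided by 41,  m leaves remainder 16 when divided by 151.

From m ≡ 15 (mod 29) write m = 15 + 29t. Substituting into m ≡ 5 (mod 41) gives 29t ≡ 31 (mod 41), and since 29⁻¹ ≡ 17 (mod 41), t ≡ 35. Hence m ≡ 15 + 29·35 = 1030 (mod 1189).
From m ≡ 1030 (mod 1189) write m = 1030 + 1189t. Substituting into m ≡ 16 (mod 151) gives 1189t ≡ 43 (mod 151), and since 132⁻¹ ≡ 143 (mod 151), t ≡ 109. Hence m ≡ 1030 + 1189·109 = 130631 (mod 179539).

130631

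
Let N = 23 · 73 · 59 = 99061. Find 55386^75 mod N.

Mod 23: 55386 ≡ 2; by Fermat, exponent reduces to 75 mod 22 = 9; 2^9 ≡ 6 (mod 23).
Mod 73: 55386 ≡ 52; by Fermat, exponent reduces to 75 mod 72 = 3; 52^3 ≡ 10 (mod 73).
Mod 59: 55386 ≡ 44; by Fermat, exponent reduces to 75 mod 58 = 17; 44^17 ≡ 24 (mod 59).
Combine by CRT: x ≡ 6 (mod 23), x ≡ 10 (mod 73), x ≡ 24 (mod 59) ⇒ x ≡ 60381 (mod 99061).

60381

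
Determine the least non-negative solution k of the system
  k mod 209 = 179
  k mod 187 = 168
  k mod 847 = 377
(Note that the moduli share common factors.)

97782

gcd(209, 187) = 11 and 11 | (168 − 179), so the pair is consistent; merging gives k ≡ 1851 (mod 3553), where 3553 = lcm(209, 187).
gcd(3553, 847) = 11 and 11 | (377 − 1851), so the pair is consistent; merging gives k ≡ 97782 (mod 273581), where 273581 = lcm(3553, 847).
The solution is unique modulo lcm(209, 187, 847) = 273581.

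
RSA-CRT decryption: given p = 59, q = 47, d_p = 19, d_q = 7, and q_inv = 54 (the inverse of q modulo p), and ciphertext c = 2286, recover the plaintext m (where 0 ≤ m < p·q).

326

m₁ = c^(d_p) mod p: c ≡ 44 (mod 59), and 44^19 mod 59 = 31.
m₂ = c^(d_q) mod q: c ≡ 30 (mod 47), and 30^7 mod 47 = 44.
h = q_inv·(m₁ − m₂) mod p = 54·(31 − 44) mod 59 = 6.
m = m₂ + h·q = 44 + 6·47 = 326.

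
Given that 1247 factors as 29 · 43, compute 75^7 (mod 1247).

128

Mod 29: 75 ≡ 17; 17^7 ≡ 12 (mod 29).
Mod 43: 75 ≡ 32; 32^7 ≡ 42 (mod 43).
Combine by CRT: x ≡ 12 (mod 29), x ≡ 42 (mod 43) ⇒ x ≡ 128 (mod 1247).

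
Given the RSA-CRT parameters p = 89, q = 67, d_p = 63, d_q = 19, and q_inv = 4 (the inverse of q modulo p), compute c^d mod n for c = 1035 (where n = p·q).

298

m₁ = c^(d_p) mod p: c ≡ 56 (mod 89), and 56^63 mod 89 = 31.
m₂ = c^(d_q) mod q: c ≡ 30 (mod 67), and 30^19 mod 67 = 30.
h = q_inv·(m₁ − m₂) mod p = 4·(31 − 30) mod 89 = 4.
m = m₂ + h·q = 30 + 4·67 = 298.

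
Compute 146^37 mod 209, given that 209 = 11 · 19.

108

Mod 11: 146 ≡ 3; by Fermat, exponent reduces to 37 mod 10 = 7; 3^7 ≡ 9 (mod 11).
Mod 19: 146 ≡ 13; by Fermat, exponent reduces to 37 mod 18 = 1; 13^1 ≡ 13 (mod 19).
Combine by CRT: x ≡ 9 (mod 11), x ≡ 13 (mod 19) ⇒ x ≡ 108 (mod 209).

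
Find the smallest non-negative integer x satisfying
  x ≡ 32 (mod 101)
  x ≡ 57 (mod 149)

1547

From x ≡ 32 (mod 101) write x = 32 + 101t. Substituting into x ≡ 57 (mod 149) gives 101t ≡ 25 (mod 149), and since 101⁻¹ ≡ 90 (mod 149), t ≡ 15. Hence x ≡ 32 + 101·15 = 1547 (mod 15049).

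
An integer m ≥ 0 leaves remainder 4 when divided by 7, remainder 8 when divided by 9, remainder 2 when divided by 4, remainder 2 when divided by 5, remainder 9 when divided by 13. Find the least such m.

The moduli are pairwise coprime; N = 7·9·4·5·13 = 16380.
N/7 = 2340; 2340 ≡ 2 (mod 7); 2·4 ≡ 1, so inverse 4.
N/9 = 1820; 1820 ≡ 2 (mod 9); 2·5 ≡ 1, so inverse 5.
N/4 = 4095; 4095 ≡ 3 (mod 4); 3·3 ≡ 1, so inverse 3.
N/5 = 3276; 3276 ≡ 1 (mod 5), inverse 1.
N/13 = 1260; 1260 ≡ 12 (mod 13); 12·12 ≡ 1, so inverse 12.
m ≡ 4·2340·4 + 8·1820·5 + 2·4095·3 + 2·3276·1 + 9·1260·12 = 277442.
277442 mod 16380 = 15362.

15362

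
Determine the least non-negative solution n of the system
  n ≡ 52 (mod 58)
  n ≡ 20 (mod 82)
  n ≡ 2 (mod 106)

gcd(58, 82) = 2 and 2 | (20 − 52), so the pair is consistent; merging gives n ≡ 922 (mod 2378), where 2378 = lcm(58, 82).
gcd(2378, 106) = 2 and 2 | (2 − 922), so the pair is consistent; merging gives n ≡ 79396 (mod 126034), where 126034 = lcm(2378, 106).
The solution is unique modulo lcm(58, 82, 106) = 126034.

79396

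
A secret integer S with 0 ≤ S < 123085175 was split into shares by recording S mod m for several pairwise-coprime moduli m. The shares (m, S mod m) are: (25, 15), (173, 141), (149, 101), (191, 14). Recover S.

51175790

From S ≡ 15 (mod 25) write S = 15 + 25t. Substituting into S ≡ 141 (mod 173) gives 25t ≡ 126 (mod 173), and since 25⁻¹ ≡ 90 (mod 173), t ≡ 95. Hence S ≡ 15 + 25·95 = 2390 (mod 4325).
From S ≡ 2390 (mod 4325) write S = 2390 + 4325t. Substituting into S ≡ 101 (mod 149) gives 4325t ≡ 95 (mod 149), and since 4⁻¹ ≡ 112 (mod 149), t ≡ 61. Hence S ≡ 2390 + 4325·61 = 266215 (mod 644425).
From S ≡ 266215 (mod 644425) write S = 266215 + 644425t. Substituting into S ≡ 14 (mod 191) gives 644425t ≡ 53 (mod 191), and since 182⁻¹ ≡ 106 (mod 191), t ≡ 79. Hence S ≡ 266215 + 644425·79 = 51175790 (mod 123085175).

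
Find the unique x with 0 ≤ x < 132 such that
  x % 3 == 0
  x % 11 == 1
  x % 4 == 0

12

From x ≡ 0 (mod 3) write x = 0 + 3t. Substituting into x ≡ 1 (mod 11) gives 3t ≡ 1 (mod 11), and since 3⁻¹ ≡ 4 (mod 11), t ≡ 4. Hence x ≡ 0 + 3·4 = 12 (mod 33).
From x ≡ 12 (mod 33) write x = 12 + 33t. Substituting into x ≡ 0 (mod 4) gives 33t ≡ 0 (mod 4), and since 1⁻¹ ≡ 1 (mod 4), t ≡ 0. Hence x ≡ 12 + 33·0 = 12 (mod 132).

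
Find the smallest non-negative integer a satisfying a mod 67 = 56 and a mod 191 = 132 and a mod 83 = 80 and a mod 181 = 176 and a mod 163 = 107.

2011155069

The moduli are pairwise coprime; N = 67·191·83·181·163 = 31336640953.
N/67 = 467711059; 467711059 ≡ 5 (mod 67); 5·27 ≡ 1, so inverse 27.
N/191 = 164066183; 164066183 ≡ 48 (mod 191); 48·4 ≡ 1, so inverse 4.
N/83 = 377549891; 377549891 ≡ 72 (mod 83); 72·15 ≡ 1, so inverse 15.
N/181 = 173130613; 173130613 ≡ 131 (mod 181); 131·76 ≡ 1, so inverse 76.
N/163 = 192249331; 192249331 ≡ 122 (mod 163); 122·159 ≡ 1, so inverse 159.
a ≡ 56·467711059·27 + 132·164066183·4 + 80·377549891·15 + 176·173130613·76 + 107·192249331·159 = 6833398882823.
6833398882823 mod 31336640953 = 2011155069.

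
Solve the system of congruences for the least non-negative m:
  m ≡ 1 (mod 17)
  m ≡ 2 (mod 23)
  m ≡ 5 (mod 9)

3452

From m ≡ 1 (mod 17) write m = 1 + 17t. Substituting into m ≡ 2 (mod 23) gives 17t ≡ 1 (mod 23), and since 17⁻¹ ≡ 19 (mod 23), t ≡ 19. Hence m ≡ 1 + 17·19 = 324 (mod 391).
From m ≡ 324 (mod 391) write m = 324 + 391t. Substituting into m ≡ 5 (mod 9) gives 391t ≡ 5 (mod 9), and since 4⁻¹ ≡ 7 (mod 9), t ≡ 8. Hence m ≡ 324 + 391·8 = 3452 (mod 3519).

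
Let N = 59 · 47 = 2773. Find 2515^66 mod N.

1089

Mod 59: 2515 ≡ 37; by Fermat, exponent reduces to 66 mod 58 = 8; 37^8 ≡ 27 (mod 59).
Mod 47: 2515 ≡ 24; by Fermat, exponent reduces to 66 mod 46 = 20; 24^20 ≡ 8 (mod 47).
Combine by CRT: x ≡ 27 (mod 59), x ≡ 8 (mod 47) ⇒ x ≡ 1089 (mod 2773).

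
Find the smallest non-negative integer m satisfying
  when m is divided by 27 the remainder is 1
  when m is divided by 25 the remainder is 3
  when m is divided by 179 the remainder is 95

The moduli are pairwise coprime; N = 27·25·179 = 120825.
N/27 = 4475; 4475 ≡ 20 (mod 27); 20·23 ≡ 1, so inverse 23.
N/25 = 4833; 4833 ≡ 8 (mod 25); 8·22 ≡ 1, so inverse 22.
N/179 = 675; 675 ≡ 138 (mod 179); 138·48 ≡ 1, so inverse 48.
m ≡ 1·4475·23 + 3·4833·22 + 95·675·48 = 3499903.
3499903 mod 120825 = 116803.

116803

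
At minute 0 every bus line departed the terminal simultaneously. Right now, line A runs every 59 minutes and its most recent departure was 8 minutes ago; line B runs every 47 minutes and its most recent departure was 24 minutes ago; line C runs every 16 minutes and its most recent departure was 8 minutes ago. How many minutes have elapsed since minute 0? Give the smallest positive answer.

3784

The moduli are pairwise coprime; N = 59·47·16 = 44368.
N/59 = 752; 752 ≡ 44 (mod 59); 44·55 ≡ 1, so inverse 55.
N/47 = 944; 944 ≡ 4 (mod 47); 4·12 ≡ 1, so inverse 12.
N/16 = 2773; 2773 ≡ 5 (mod 16); 5·13 ≡ 1, so inverse 13.
t ≡ 8·752·55 + 24·944·12 + 8·2773·13 = 891144.
891144 mod 44368 = 3784.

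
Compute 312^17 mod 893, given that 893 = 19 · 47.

715

Mod 19: 312 ≡ 8; 8^17 ≡ 12 (mod 19).
Mod 47: 312 ≡ 30; 30^17 ≡ 10 (mod 47).
Combine by CRT: x ≡ 12 (mod 19), x ≡ 10 (mod 47) ⇒ x ≡ 715 (mod 893).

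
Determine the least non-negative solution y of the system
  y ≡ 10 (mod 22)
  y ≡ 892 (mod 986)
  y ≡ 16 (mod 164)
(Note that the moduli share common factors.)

700952

gcd(22, 986) = 2 and 2 | (892 − 10), so the pair is consistent; merging gives y ≡ 6808 (mod 10846), where 10846 = lcm(22, 986).
gcd(10846, 164) = 2 and 2 | (16 − 6808), so the pair is consistent; merging gives y ≡ 700952 (mod 889372), where 889372 = lcm(10846, 164).
The solution is unique modulo lcm(22, 986, 164) = 889372.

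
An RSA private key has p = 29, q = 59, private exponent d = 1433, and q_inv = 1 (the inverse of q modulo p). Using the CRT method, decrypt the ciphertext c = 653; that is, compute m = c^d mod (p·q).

d_p = d mod (p−1) = 1433 mod 28 = 5; d_q = d mod (q−1) = 41.
m₁ = c^(d_p) mod p: c ≡ 15 (mod 29), and 15^5 mod 29 = 10.
m₂ = c^(d_q) mod q: c ≡ 4 (mod 59), and 4^41 mod 59 = 35.
h = q_inv·(m₁ − m₂) mod p = 1·(10 − 35) mod 29 = 4.
m = m₂ + h·q = 35 + 4·59 = 271.

271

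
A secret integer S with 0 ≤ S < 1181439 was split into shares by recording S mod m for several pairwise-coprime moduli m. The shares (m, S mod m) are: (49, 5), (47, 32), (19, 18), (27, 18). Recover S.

From S ≡ 5 (mod 49) write S = 5 + 49t. Substituting into S ≡ 32 (mod 47) gives 49t ≡ 27 (mod 47), and since 2⁻¹ ≡ 24 (mod 47), t ≡ 37. Hence S ≡ 5 + 49·37 = 1818 (mod 2303).
From S ≡ 1818 (mod 2303) write S = 1818 + 2303t. Substituting into S ≡ 18 (mod 19) gives 2303t ≡ 5 (mod 19), and since 4⁻¹ ≡ 5 (mod 19), t ≡ 6. Hence S ≡ 1818 + 2303·6 = 15636 (mod 43757).
From S ≡ 15636 (mod 43757) write S = 15636 + 43757t. Substituting into S ≡ 18 (mod 27) gives 43757t ≡ 15 (mod 27), and since 17⁻¹ ≡ 8 (mod 27), t ≡ 12. Hence S ≡ 15636 + 43757·12 = 540720 (mod 1181439).

540720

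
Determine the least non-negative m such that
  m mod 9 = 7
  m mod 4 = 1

25

Combine the congruences pairwise.
From m ≡ 7 (mod 9) write m = 7 + 9t. Substituting into m ≡ 1 (mod 4) gives 9t ≡ 2 (mod 4), and since 1⁻¹ ≡ 1 (mod 4), t ≡ 2. Hence m ≡ 7 + 9·2 = 25 (mod 36).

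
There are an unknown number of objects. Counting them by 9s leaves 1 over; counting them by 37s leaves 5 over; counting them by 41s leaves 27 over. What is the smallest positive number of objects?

From N ≡ 1 (mod 9) write N = 1 + 9t. Substituting into N ≡ 5 (mod 37) gives 9t ≡ 4 (mod 37), and since 9⁻¹ ≡ 33 (mod 37), t ≡ 21. Hence N ≡ 1 + 9·21 = 190 (mod 333).
From N ≡ 190 (mod 333) write N = 190 + 333t. Substituting into N ≡ 27 (mod 41) gives 333t ≡ 1 (mod 41), and since 5⁻¹ ≡ 33 (mod 41), t ≡ 33. Hence N ≡ 190 + 333·33 = 11179 (mod 13653).

11179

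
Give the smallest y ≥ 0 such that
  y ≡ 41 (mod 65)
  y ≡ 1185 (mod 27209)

110021

gcd(65, 27209) = 13 and 13 | (1185 − 41), so the pair is consistent; merging gives y ≡ 110021 (mod 136045), where 136045 = lcm(65, 27209).
The solution is unique modulo lcm(65, 27209) = 136045.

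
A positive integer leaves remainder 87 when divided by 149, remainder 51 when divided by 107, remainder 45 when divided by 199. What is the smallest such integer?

The moduli are pairwise coprime; N = 149·107·199 = 3172657.
N/149 = 21293; 21293 ≡ 135 (mod 149); 135·117 ≡ 1, so inverse 117.
N/107 = 29651; 29651 ≡ 12 (mod 107); 12·9 ≡ 1, so inverse 9.
N/199 = 15943; 15943 ≡ 23 (mod 199); 23·26 ≡ 1, so inverse 26.
x ≡ 87·21293·117 + 51·29651·9 + 45·15943·26 = 249004566.
249004566 mod 3172657 = 1537320.

1537320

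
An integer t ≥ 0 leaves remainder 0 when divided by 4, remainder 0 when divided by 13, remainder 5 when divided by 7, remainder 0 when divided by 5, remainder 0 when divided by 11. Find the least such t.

The moduli are pairwise coprime; N = 4·13·7·5·11 = 20020.
N/4 = 5005; 5005 ≡ 1 (mod 4), inverse 1.
N/13 = 1540; 1540 ≡ 6 (mod 13); 6·11 ≡ 1, so inverse 11.
N/7 = 2860; 2860 ≡ 4 (mod 7); 4·2 ≡ 1, so inverse 2.
N/5 = 4004; 4004 ≡ 4 (mod 5); 4·4 ≡ 1, so inverse 4.
N/11 = 1820; 1820 ≡ 5 (mod 11); 5·9 ≡ 1, so inverse 9.
t ≡ 0·5005·1 + 0·1540·11 + 5·2860·2 + 0·4004·4 + 0·1820·9 = 28600.
28600 mod 20020 = 8580.

8580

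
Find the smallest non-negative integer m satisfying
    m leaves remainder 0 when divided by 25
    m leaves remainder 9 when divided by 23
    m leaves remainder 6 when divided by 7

3275

Combine the congruences pairwise.
From m ≡ 0 (mod 25) write m = 0 + 25t. Substituting into m ≡ 9 (mod 23) gives 25t ≡ 9 (mod 23), and since 2⁻¹ ≡ 12 (mod 23), t ≡ 16. Hence m ≡ 0 + 25·16 = 400 (mod 575).
From m ≡ 400 (mod 575) write m = 400 + 575t. Substituting into m ≡ 6 (mod 7) gives 575t ≡ 5 (mod 7), and since 1⁻¹ ≡ 1 (mod 7), t ≡ 5. Hence m ≡ 400 + 575·5 = 3275 (mod 4025).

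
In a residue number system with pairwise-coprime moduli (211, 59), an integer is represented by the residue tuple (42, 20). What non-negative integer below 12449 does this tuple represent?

8693

Combine the congruences pairwise.
From x ≡ 42 (mod 211) write x = 42 + 211t. Substituting into x ≡ 20 (mod 59) gives 211t ≡ 37 (mod 59), and since 34⁻¹ ≡ 33 (mod 59), t ≡ 41. Hence x ≡ 42 + 211·41 = 8693 (mod 12449).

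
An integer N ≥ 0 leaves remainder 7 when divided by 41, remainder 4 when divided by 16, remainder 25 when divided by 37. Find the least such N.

From N ≡ 7 (mod 41) write N = 7 + 41t. Substituting into N ≡ 4 (mod 16) gives 41t ≡ 13 (mod 16), and since 9⁻¹ ≡ 9 (mod 16), t ≡ 5. Hence N ≡ 7 + 41·5 = 212 (mod 656).
From N ≡ 212 (mod 656) write N = 212 + 656t. Substituting into N ≡ 25 (mod 37) gives 656t ≡ 35 (mod 37), and since 27⁻¹ ≡ 11 (mod 37), t ≡ 15. Hence N ≡ 212 + 656·15 = 10052 (mod 24272).

10052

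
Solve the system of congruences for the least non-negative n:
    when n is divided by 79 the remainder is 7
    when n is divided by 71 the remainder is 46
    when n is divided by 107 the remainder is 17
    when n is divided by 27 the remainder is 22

7869118

The moduli are pairwise coprime; M = 79·71·107·27 = 16204401.
M/79 = 205119; 205119 ≡ 35 (mod 79); 35·70 ≡ 1, so inverse 70.
M/71 = 228231; 228231 ≡ 37 (mod 71); 37·48 ≡ 1, so inverse 48.
M/107 = 151443; 151443 ≡ 38 (mod 107); 38·31 ≡ 1, so inverse 31.
M/27 = 600163; 600163 ≡ 7 (mod 27); 7·4 ≡ 1, so inverse 4.
n ≡ 7·205119·70 + 46·228231·48 + 17·151443·31 + 22·600163·4 = 737067163.
737067163 mod 16204401 = 7869118.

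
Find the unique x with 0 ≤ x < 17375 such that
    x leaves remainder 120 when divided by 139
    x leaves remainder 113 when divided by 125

From x ≡ 120 (mod 139) write x = 120 + 139t. Substituting into x ≡ 113 (mod 125) gives 139t ≡ 118 (mod 125), and since 14⁻¹ ≡ 9 (mod 125), t ≡ 62. Hence x ≡ 120 + 139·62 = 8738 (mod 17375).

8738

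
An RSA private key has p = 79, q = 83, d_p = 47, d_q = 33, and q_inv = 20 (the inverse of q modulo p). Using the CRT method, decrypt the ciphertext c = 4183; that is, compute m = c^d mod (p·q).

m₁ = c^(d_p) mod p: c ≡ 75 (mod 79), and 75^47 mod 79 = 34.
m₂ = c^(d_q) mod q: c ≡ 33 (mod 83), and 33^33 mod 83 = 27.
h = q_inv·(m₁ − m₂) mod p = 20·(34 − 27) mod 79 = 61.
m = m₂ + h·q = 27 + 61·83 = 5090.

5090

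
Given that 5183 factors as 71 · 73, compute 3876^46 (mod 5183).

Mod 71: 3876 ≡ 42; 42^46 ≡ 43 (mod 71).
Mod 73: 3876 ≡ 7; 7^46 ≡ 3 (mod 73).
Combine by CRT: x ≡ 43 (mod 71), x ≡ 3 (mod 73) ⇒ x ≡ 1463 (mod 5183).

1463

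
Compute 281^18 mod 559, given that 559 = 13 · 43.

64

Mod 13: 281 ≡ 8; by Fermat, exponent reduces to 18 mod 12 = 6; 8^6 ≡ 12 (mod 13).
Mod 43: 281 ≡ 23; 23^18 ≡ 21 (mod 43).
Combine by CRT: x ≡ 12 (mod 13), x ≡ 21 (mod 43) ⇒ x ≡ 64 (mod 559).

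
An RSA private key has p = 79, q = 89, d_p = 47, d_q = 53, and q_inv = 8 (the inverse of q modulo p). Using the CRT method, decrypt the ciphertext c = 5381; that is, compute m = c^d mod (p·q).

m₁ = c^(d_p) mod p: c ≡ 9 (mod 79), and 9^47 mod 79 = 16.
m₂ = c^(d_q) mod q: c ≡ 41 (mod 89), and 41^53 mod 89 = 23.
h = q_inv·(m₁ − m₂) mod p = 8·(16 − 23) mod 79 = 23.
m = m₂ + h·q = 23 + 23·89 = 2070.

2070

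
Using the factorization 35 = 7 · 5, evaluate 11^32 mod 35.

Mod 7: 11 ≡ 4; by Fermat, exponent reduces to 32 mod 6 = 2; 4^2 ≡ 2 (mod 7).
Mod 5: 11 ≡ 1; since 4 | 32, by Fermat 1^32 ≡ 1 (mod 5).
Combine by CRT: x ≡ 2 (mod 7), x ≡ 1 (mod 5) ⇒ x ≡ 16 (mod 35).

16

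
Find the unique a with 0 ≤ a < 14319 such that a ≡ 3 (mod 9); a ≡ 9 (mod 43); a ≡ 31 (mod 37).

From a ≡ 3 (mod 9) write a = 3 + 9t. Substituting into a ≡ 9 (mod 43) gives 9t ≡ 6 (mod 43), and since 9⁻¹ ≡ 24 (mod 43), t ≡ 15. Hence a ≡ 3 + 9·15 = 138 (mod 387).
From a ≡ 138 (mod 387) write a = 138 + 387t. Substituting into a ≡ 31 (mod 37) gives 387t ≡ 4 (mod 37), and since 17⁻¹ ≡ 24 (mod 37), t ≡ 22. Hence a ≡ 138 + 387·22 = 8652 (mod 14319).

8652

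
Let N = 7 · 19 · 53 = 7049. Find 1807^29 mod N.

Mod 7: 1807 ≡ 1; by Fermat, exponent reduces to 29 mod 6 = 5; 1^5 ≡ 1 (mod 7).
Mod 19: 1807 ≡ 2; by Fermat, exponent reduces to 29 mod 18 = 11; 2^11 ≡ 15 (mod 19).
Mod 53: 1807 ≡ 5; 5^29 ≡ 34 (mod 53).
Combine by CRT: x ≡ 1 (mod 7), x ≡ 15 (mod 19), x ≡ 34 (mod 53) ⇒ x ≡ 5069 (mod 7049).

5069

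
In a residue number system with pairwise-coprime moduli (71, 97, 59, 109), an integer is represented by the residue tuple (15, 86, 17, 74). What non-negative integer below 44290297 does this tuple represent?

Combine the congruences pairwise.
From x ≡ 15 (mod 71) write x = 15 + 71t. Substituting into x ≡ 86 (mod 97) gives 71t ≡ 71 (mod 97), and since 71⁻¹ ≡ 41 (mod 97), t ≡ 1. Hence x ≡ 15 + 71·1 = 86 (mod 6887).
From x ≡ 86 (mod 6887) write x = 86 + 6887t. Substituting into x ≡ 17 (mod 59) gives 6887t ≡ 49 (mod 59), and since 43⁻¹ ≡ 11 (mod 59), t ≡ 8. Hence x ≡ 86 + 6887·8 = 55182 (mod 406333).
From x ≡ 55182 (mod 406333) write x = 55182 + 406333t. Substituting into x ≡ 74 (mod 109) gives 406333t ≡ 46 (mod 109), and since 90⁻¹ ≡ 86 (mod 109), t ≡ 32. Hence x ≡ 55182 + 406333·32 = 13057838 (mod 44290297).

13057838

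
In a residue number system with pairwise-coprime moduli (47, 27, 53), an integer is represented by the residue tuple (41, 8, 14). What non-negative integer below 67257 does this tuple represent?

18935

The moduli are pairwise coprime; N = 47·27·53 = 67257.
N/47 = 1431; 1431 ≡ 21 (mod 47); 21·9 ≡ 1, so inverse 9.
N/27 = 2491; 2491 ≡ 7 (mod 27); 7·4 ≡ 1, so inverse 4.
N/53 = 1269; 1269 ≡ 50 (mod 53); 50·35 ≡ 1, so inverse 35.
x ≡ 41·1431·9 + 8·2491·4 + 14·1269·35 = 1229561.
1229561 mod 67257 = 18935.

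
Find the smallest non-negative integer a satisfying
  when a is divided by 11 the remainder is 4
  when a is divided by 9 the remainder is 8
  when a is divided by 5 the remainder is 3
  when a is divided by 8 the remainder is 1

The moduli are pairwise coprime; N = 11·9·5·8 = 3960.
N/11 = 360; 360 ≡ 8 (mod 11); 8·7 ≡ 1, so inverse 7.
N/9 = 440; 440 ≡ 8 (mod 9); 8·8 ≡ 1, so inverse 8.
N/5 = 792; 792 ≡ 2 (mod 5); 2·3 ≡ 1, so inverse 3.
N/8 = 495; 495 ≡ 7 (mod 8); 7·7 ≡ 1, so inverse 7.
a ≡ 4·360·7 + 8·440·8 + 3·792·3 + 1·495·7 = 48833.
48833 mod 3960 = 1313.

1313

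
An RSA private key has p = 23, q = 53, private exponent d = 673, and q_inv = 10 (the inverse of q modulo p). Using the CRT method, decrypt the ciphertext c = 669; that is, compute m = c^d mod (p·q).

d_p = d mod (p−1) = 673 mod 22 = 13; d_q = d mod (q−1) = 49.
m₁ = c^(d_p) mod p: c ≡ 2 (mod 23), and 2^13 mod 23 = 4.
m₂ = c^(d_q) mod q: c ≡ 33 (mod 53), and 33^49 mod 53 = 18.
h = q_inv·(m₁ − m₂) mod p = 10·(4 − 18) mod 23 = 21.
m = m₂ + h·q = 18 + 21·53 = 1131.

1131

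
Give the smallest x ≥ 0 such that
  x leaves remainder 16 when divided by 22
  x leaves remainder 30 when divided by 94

500

gcd(22, 94) = 2 and 2 | (30 − 16), so the pair is consistent; merging gives x ≡ 500 (mod 1034), where 1034 = lcm(22, 94).
The solution is unique modulo lcm(22, 94) = 1034.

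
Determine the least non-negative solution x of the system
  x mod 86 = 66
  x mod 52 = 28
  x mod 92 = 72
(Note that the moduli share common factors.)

gcd(86, 52) = 2 and 2 | (28 − 66), so the pair is consistent; merging gives x ≡ 496 (mod 2236), where 2236 = lcm(86, 52).
gcd(2236, 92) = 4 and 4 | (72 − 496), so the pair is consistent; merging gives x ≡ 47452 (mod 51428), where 51428 = lcm(2236, 92).
The solution is unique modulo lcm(86, 52, 92) = 51428.

47452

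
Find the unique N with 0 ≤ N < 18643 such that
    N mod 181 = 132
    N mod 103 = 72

4295

From N ≡ 132 (mod 181) write N = 132 + 181t. Substituting into N ≡ 72 (mod 103) gives 181t ≡ 43 (mod 103), and since 78⁻¹ ≡ 70 (mod 103), t ≡ 23. Hence N ≡ 132 + 181·23 = 4295 (mod 18643).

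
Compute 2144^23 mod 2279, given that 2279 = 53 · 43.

2114

Mod 53: 2144 ≡ 24; 24^23 ≡ 47 (mod 53).
Mod 43: 2144 ≡ 37; 37^23 ≡ 7 (mod 43).
Combine by CRT: x ≡ 47 (mod 53), x ≡ 7 (mod 43) ⇒ x ≡ 2114 (mod 2279).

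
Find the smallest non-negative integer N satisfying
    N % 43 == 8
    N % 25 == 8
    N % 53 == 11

Combine the congruences pairwise.
From N ≡ 8 (mod 43) write N = 8 + 43t. Substituting into N ≡ 8 (mod 25) gives 43t ≡ 0 (mod 25), and since 18⁻¹ ≡ 7 (mod 25), t ≡ 0. Hence N ≡ 8 + 43·0 = 8 (mod 1075).
From N ≡ 8 (mod 1075) write N = 8 + 1075t. Substituting into N ≡ 11 (mod 53) gives 1075t ≡ 3 (mod 53), and since 15⁻¹ ≡ 46 (mod 53), t ≡ 32. Hence N ≡ 8 + 1075·32 = 34408 (mod 56975).

34408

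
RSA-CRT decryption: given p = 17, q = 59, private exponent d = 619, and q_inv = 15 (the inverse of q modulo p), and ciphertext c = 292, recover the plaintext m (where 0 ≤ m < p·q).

364

d_p = d mod (p−1) = 619 mod 16 = 11; d_q = d mod (q−1) = 39.
m₁ = c^(d_p) mod p: c ≡ 3 (mod 17), and 3^11 mod 17 = 7.
m₂ = c^(d_q) mod q: c ≡ 56 (mod 59), and 56^39 mod 59 = 10.
h = q_inv·(m₁ − m₂) mod p = 15·(7 − 10) mod 17 = 6.
m = m₂ + h·q = 10 + 6·59 = 364.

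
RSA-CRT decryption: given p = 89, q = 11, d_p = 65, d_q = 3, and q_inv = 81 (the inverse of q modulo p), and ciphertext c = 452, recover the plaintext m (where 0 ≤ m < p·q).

m₁ = c^(d_p) mod p: c ≡ 7 (mod 89), and 7^65 mod 89 = 46.
m₂ = c^(d_q) mod q: c ≡ 1 (mod 11), and 1^3 mod 11 = 1.
h = q_inv·(m₁ − m₂) mod p = 81·(46 − 1) mod 89 = 85.
m = m₂ + h·q = 1 + 85·11 = 936.

936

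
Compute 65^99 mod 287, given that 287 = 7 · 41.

29

Mod 7: 65 ≡ 2; by Fermat, exponent reduces to 99 mod 6 = 3; 2^3 ≡ 1 (mod 7).
Mod 41: 65 ≡ 24; by Fermat, exponent reduces to 99 mod 40 = 19; 24^19 ≡ 29 (mod 41).
Combine by CRT: x ≡ 1 (mod 7), x ≡ 29 (mod 41) ⇒ x ≡ 29 (mod 287).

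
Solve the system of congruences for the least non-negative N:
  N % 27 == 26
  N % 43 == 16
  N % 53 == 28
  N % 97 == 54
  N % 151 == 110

454273946

From N ≡ 26 (mod 27) write N = 26 + 27t. Substituting into N ≡ 16 (mod 43) gives 27t ≡ 33 (mod 43), and since 27⁻¹ ≡ 8 (mod 43), t ≡ 6. Hence N ≡ 26 + 27·6 = 188 (mod 1161).
From N ≡ 188 (mod 1161) write N = 188 + 1161t. Substituting into N ≡ 28 (mod 53) gives 1161t ≡ 52 (mod 53), and since 48⁻¹ ≡ 21 (mod 53), t ≡ 32. Hence N ≡ 188 + 1161·32 = 37340 (mod 61533).
From N ≡ 37340 (mod 61533) write N = 37340 + 61533t. Substituting into N ≡ 54 (mod 97) gives 61533t ≡ 59 (mod 97), and since 35⁻¹ ≡ 61 (mod 97), t ≡ 10. Hence N ≡ 37340 + 61533·10 = 652670 (mod 5968701).
From N ≡ 652670 (mod 5968701) write N = 652670 + 5968701t. Substituting into N ≡ 110 (mod 151) gives 5968701t ≡ 62 (mod 151), and since 124⁻¹ ≡ 123 (mod 151), t ≡ 76. Hence N ≡ 652670 + 5968701·76 = 454273946 (mod 901273851).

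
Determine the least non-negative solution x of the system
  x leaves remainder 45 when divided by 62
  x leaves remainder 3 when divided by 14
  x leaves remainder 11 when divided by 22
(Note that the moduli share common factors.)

Combine the congruences pairwise.
gcd(62, 14) = 2 and 2 | (3 − 45), so the pair is consistent; merging gives x ≡ 45 (mod 434), where 434 = lcm(62, 14).
gcd(434, 22) = 2 and 2 | (11 − 45), so the pair is consistent; merging gives x ≡ 913 (mod 4774), where 4774 = lcm(434, 22).
The solution is unique modulo lcm(62, 14, 22) = 4774.

913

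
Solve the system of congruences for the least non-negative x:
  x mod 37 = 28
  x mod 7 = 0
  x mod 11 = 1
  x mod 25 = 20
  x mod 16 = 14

1045870

Combine the congruences pairwise.
From x ≡ 28 (mod 37) write x = 28 + 37t. Substituting into x ≡ 0 (mod 7) gives 37t ≡ 0 (mod 7), and since 2⁻¹ ≡ 4 (mod 7), t ≡ 0. Hence x ≡ 28 + 37·0 = 28 (mod 259).
From x ≡ 28 (mod 259) write x = 28 + 259t. Substituting into x ≡ 1 (mod 11) gives 259t ≡ 6 (mod 11), and since 6⁻¹ ≡ 2 (mod 11), t ≡ 1. Hence x ≡ 28 + 259·1 = 287 (mod 2849).
From x ≡ 287 (mod 2849) write x = 287 + 2849t. Substituting into x ≡ 20 (mod 25) gives 2849t ≡ 8 (mod 25), and since 24⁻¹ ≡ 24 (mod 25), t ≡ 17. Hence x ≡ 287 + 2849·17 = 48720 (mod 71225).
From x ≡ 48720 (mod 71225) write x = 48720 + 71225t. Substituting into x ≡ 14 (mod 16) gives 71225t ≡ 14 (mod 16), and since 9⁻¹ ≡ 9 (mod 16), t ≡ 14. Hence x ≡ 48720 + 71225·14 = 1045870 (mod 1139600).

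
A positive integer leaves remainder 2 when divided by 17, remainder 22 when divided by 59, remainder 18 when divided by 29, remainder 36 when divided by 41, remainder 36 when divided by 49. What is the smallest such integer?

29781452

The moduli are pairwise coprime; M = 17·59·29·41·49 = 58435783.
M/17 = 3437399; 3437399 ≡ 16 (mod 17); 16·16 ≡ 1, so inverse 16.
M/59 = 990437; 990437 ≡ 4 (mod 59); 4·15 ≡ 1, so inverse 15.
M/29 = 2015027; 2015027 ≡ 20 (mod 29); 20·16 ≡ 1, so inverse 16.
M/41 = 1425263; 1425263 ≡ 21 (mod 41); 21·2 ≡ 1, so inverse 2.
M/49 = 1192567; 1192567 ≡ 5 (mod 49); 5·10 ≡ 1, so inverse 10.
n ≡ 2·3437399·16 + 22·990437·15 + 18·2015027·16 + 36·1425263·2 + 36·1192567·10 = 1549111810.
1549111810 mod 58435783 = 29781452.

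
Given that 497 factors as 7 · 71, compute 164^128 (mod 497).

324

Mod 7: 164 ≡ 3; by Fermat, exponent reduces to 128 mod 6 = 2; 3^2 ≡ 2 (mod 7).
Mod 71: 164 ≡ 22; by Fermat, exponent reduces to 128 mod 70 = 58; 22^58 ≡ 40 (mod 71).
Combine by CRT: x ≡ 2 (mod 7), x ≡ 40 (mod 71) ⇒ x ≡ 324 (mod 497).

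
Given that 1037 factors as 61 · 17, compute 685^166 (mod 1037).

291

Mod 61: 685 ≡ 14; by Fermat, exponent reduces to 166 mod 60 = 46; 14^46 ≡ 47 (mod 61).
Mod 17: 685 ≡ 5; by Fermat, exponent reduces to 166 mod 16 = 6; 5^6 ≡ 2 (mod 17).
Combine by CRT: x ≡ 47 (mod 61), x ≡ 2 (mod 17) ⇒ x ≡ 291 (mod 1037).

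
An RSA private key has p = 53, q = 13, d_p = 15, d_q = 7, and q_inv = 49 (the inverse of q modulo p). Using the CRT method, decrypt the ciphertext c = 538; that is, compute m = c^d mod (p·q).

m₁ = c^(d_p) mod p: c ≡ 8 (mod 53), and 8^15 mod 53 = 41.
m₂ = c^(d_q) mod q: c ≡ 5 (mod 13), and 5^7 mod 13 = 8.
h = q_inv·(m₁ − m₂) mod p = 49·(41 − 8) mod 53 = 27.
m = m₂ + h·q = 8 + 27·13 = 359.

359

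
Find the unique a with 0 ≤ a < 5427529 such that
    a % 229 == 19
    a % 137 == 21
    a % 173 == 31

The moduli are pairwise coprime; N = 229·137·173 = 5427529.
N/229 = 23701; 23701 ≡ 114 (mod 229); 114·227 ≡ 1, so inverse 227.
N/137 = 39617; 39617 ≡ 24 (mod 137); 24·40 ≡ 1, so inverse 40.
N/173 = 31373; 31373 ≡ 60 (mod 173); 60·124 ≡ 1, so inverse 124.
a ≡ 19·23701·227 + 21·39617·40 + 31·31373·124 = 256098505.
256098505 mod 5427529 = 1004642.

1004642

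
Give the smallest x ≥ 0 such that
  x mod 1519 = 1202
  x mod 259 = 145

13354

Combine the congruences pairwise.
gcd(1519, 259) = 7 and 7 | (145 − 1202), so the pair is consistent; merging gives x ≡ 13354 (mod 56203), where 56203 = lcm(1519, 259).
The solution is unique modulo lcm(1519, 259) = 56203.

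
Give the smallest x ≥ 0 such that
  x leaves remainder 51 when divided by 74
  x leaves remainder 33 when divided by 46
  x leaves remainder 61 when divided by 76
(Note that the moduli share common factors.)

gcd(74, 46) = 2 and 2 | (33 − 51), so the pair is consistent; merging gives x ≡ 125 (mod 1702), where 1702 = lcm(74, 46).
gcd(1702, 76) = 2 and 2 | (61 − 125), so the pair is consistent; merging gives x ≡ 13741 (mod 64676), where 64676 = lcm(1702, 76).
The solution is unique modulo lcm(74, 46, 76) = 64676.

13741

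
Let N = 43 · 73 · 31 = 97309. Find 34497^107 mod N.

19256

Mod 43: 34497 ≡ 11; by Fermat, exponent reduces to 107 mod 42 = 23; 11^23 ≡ 35 (mod 43).
Mod 73: 34497 ≡ 41; by Fermat, exponent reduces to 107 mod 72 = 35; 41^35 ≡ 57 (mod 73).
Mod 31: 34497 ≡ 25; by Fermat, exponent reduces to 107 mod 30 = 17; 25^17 ≡ 5 (mod 31).
Combine by CRT: x ≡ 35 (mod 43), x ≡ 57 (mod 73), x ≡ 5 (mod 31) ⇒ x ≡ 19256 (mod 97309).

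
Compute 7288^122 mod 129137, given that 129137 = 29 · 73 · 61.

Mod 29: 7288 ≡ 9; by Fermat, exponent reduces to 122 mod 28 = 10; 9^10 ≡ 25 (mod 29).
Mod 73: 7288 ≡ 61; by Fermat, exponent reduces to 122 mod 72 = 50; 61^50 ≡ 18 (mod 73).
Mod 61: 7288 ≡ 29; by Fermat, exponent reduces to 122 mod 60 = 2; 29^2 ≡ 48 (mod 61).
Combine by CRT: x ≡ 25 (mod 29), x ≡ 18 (mod 73), x ≡ 48 (mod 61) ⇒ x ≡ 60316 (mod 129137).

60316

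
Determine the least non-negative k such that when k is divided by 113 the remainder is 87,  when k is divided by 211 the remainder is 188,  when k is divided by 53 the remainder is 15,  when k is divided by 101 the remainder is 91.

The moduli are pairwise coprime; N = 113·211·53·101 = 127631579.
N/113 = 1129483; 1129483 ≡ 48 (mod 113); 48·73 ≡ 1, so inverse 73.
N/211 = 604889; 604889 ≡ 163 (mod 211); 163·189 ≡ 1, so inverse 189.
N/53 = 2408143; 2408143 ≡ 35 (mod 53); 35·50 ≡ 1, so inverse 50.
N/101 = 1263679; 1263679 ≡ 68 (mod 101); 68·52 ≡ 1, so inverse 52.
k ≡ 87·1129483·73 + 188·604889·189 + 15·2408143·50 + 91·1263679·52 = 36452098759.
36452098759 mod 127631579 = 77098744.

77098744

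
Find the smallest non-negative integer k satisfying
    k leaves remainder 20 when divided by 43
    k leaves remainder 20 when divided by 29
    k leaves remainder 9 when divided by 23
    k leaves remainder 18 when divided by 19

Combine the congruences pairwise.
From k ≡ 20 (mod 43) write k = 20 + 43t. Substituting into k ≡ 20 (mod 29) gives 43t ≡ 0 (mod 29), and since 14⁻¹ ≡ 27 (mod 29), t ≡ 0. Hence k ≡ 20 + 43·0 = 20 (mod 1247).
From k ≡ 20 (mod 1247) write k = 20 + 1247t. Substituting into k ≡ 9 (mod 23) gives 1247t ≡ 12 (mod 23), and since 5⁻¹ ≡ 14 (mod 23), t ≡ 7. Hence k ≡ 20 + 1247·7 = 8749 (mod 28681).
From k ≡ 8749 (mod 28681) write k = 8749 + 28681t. Substituting into k ≡ 18 (mod 19) gives 28681t ≡ 9 (mod 19), and since 10⁻¹ ≡ 2 (mod 19), t ≡ 18. Hence k ≡ 8749 + 28681·18 = 525007 (mod 544939).

525007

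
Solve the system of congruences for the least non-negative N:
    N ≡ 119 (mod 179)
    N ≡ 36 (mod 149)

From N ≡ 119 (mod 179) write N = 119 + 179t. Substituting into N ≡ 36 (mod 149) gives 179t ≡ 66 (mod 149), and since 30⁻¹ ≡ 5 (mod 149), t ≡ 32. Hence N ≡ 119 + 179·32 = 5847 (mod 26671).

5847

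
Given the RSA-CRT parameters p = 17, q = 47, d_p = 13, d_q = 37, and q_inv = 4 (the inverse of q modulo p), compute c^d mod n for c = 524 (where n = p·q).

m₁ = c^(d_p) mod p: c ≡ 14 (mod 17), and 14^13 mod 17 = 5.
m₂ = c^(d_q) mod q: c ≡ 7 (mod 47), and 7^37 mod 47 = 34.
h = q_inv·(m₁ − m₂) mod p = 4·(5 − 34) mod 17 = 3.
m = m₂ + h·q = 34 + 3·47 = 175.

175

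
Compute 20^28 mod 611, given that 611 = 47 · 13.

Mod 47: 20 ≡ 20; 20^28 ≡ 42 (mod 47).
Mod 13: 20 ≡ 7; by Fermat, exponent reduces to 28 mod 12 = 4; 7^4 ≡ 9 (mod 13).
Combine by CRT: x ≡ 42 (mod 47), x ≡ 9 (mod 13) ⇒ x ≡ 230 (mod 611).

230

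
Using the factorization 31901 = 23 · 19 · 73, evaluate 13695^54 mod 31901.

5283

Mod 23: 13695 ≡ 10; by Fermat, exponent reduces to 54 mod 22 = 10; 10^10 ≡ 16 (mod 23).
Mod 19: 13695 ≡ 15; since 18 | 54, by Fermat 15^54 ≡ 1 (mod 19).
Mod 73: 13695 ≡ 44; 44^54 ≡ 27 (mod 73).
Combine by CRT: x ≡ 16 (mod 23), x ≡ 1 (mod 19), x ≡ 27 (mod 73) ⇒ x ≡ 5283 (mod 31901).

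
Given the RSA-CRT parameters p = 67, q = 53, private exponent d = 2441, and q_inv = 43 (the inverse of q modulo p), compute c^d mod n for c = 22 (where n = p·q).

d_p = d mod (p−1) = 2441 mod 66 = 65; d_q = d mod (q−1) = 49.
m₁ = c^(d_p) mod p: c ≡ 22 (mod 67), and 22^65 mod 67 = 64.
m₂ = c^(d_q) mod q: c ≡ 22 (mod 53), and 22^49 mod 53 = 21.
h = q_inv·(m₁ − m₂) mod p = 43·(64 − 21) mod 67 = 40.
m = m₂ + h·q = 21 + 40·53 = 2141.

2141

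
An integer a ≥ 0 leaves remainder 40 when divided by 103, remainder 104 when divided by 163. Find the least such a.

Combine the congruences pairwise.
From a ≡ 40 (mod 103) write a = 40 + 103t. Substituting into a ≡ 104 (mod 163) gives 103t ≡ 64 (mod 163), and since 103⁻¹ ≡ 19 (mod 163), t ≡ 75. Hence a ≡ 40 + 103·75 = 7765 (mod 16789).

7765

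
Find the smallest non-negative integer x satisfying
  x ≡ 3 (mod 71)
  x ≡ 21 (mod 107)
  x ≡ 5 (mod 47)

277258

From x ≡ 3 (mod 71) write x = 3 + 71t. Substituting into x ≡ 21 (mod 107) gives 71t ≡ 18 (mod 107), and since 71⁻¹ ≡ 104 (mod 107), t ≡ 53. Hence x ≡ 3 + 71·53 = 3766 (mod 7597).
From x ≡ 3766 (mod 7597) write x = 3766 + 7597t. Substituting into x ≡ 5 (mod 47) gives 7597t ≡ 46 (mod 47), and since 30⁻¹ ≡ 11 (mod 47), t ≡ 36. Hence x ≡ 3766 + 7597·36 = 277258 (mod 357059).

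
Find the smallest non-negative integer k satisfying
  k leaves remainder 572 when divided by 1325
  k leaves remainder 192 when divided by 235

Combine the congruences pairwise.
gcd(1325, 235) = 5 and 5 | (192 − 572), so the pair is consistent; merging gives k ≡ 13822 (mod 62275), where 62275 = lcm(1325, 235).
The solution is unique modulo lcm(1325, 235) = 62275.

13822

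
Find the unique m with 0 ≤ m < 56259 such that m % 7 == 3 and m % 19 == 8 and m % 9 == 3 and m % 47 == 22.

36165

From m ≡ 3 (mod 7) write m = 3 + 7t. Substituting into m ≡ 8 (mod 19) gives 7t ≡ 5 (mod 19), and since 7⁻¹ ≡ 11 (mod 19), t ≡ 17. Hence m ≡ 3 + 7·17 = 122 (mod 133).
From m ≡ 122 (mod 133) write m = 122 + 133t. Substituting into m ≡ 3 (mod 9) gives 133t ≡ 7 (mod 9), and since 7⁻¹ ≡ 4 (mod 9), t ≡ 1. Hence m ≡ 122 + 133·1 = 255 (mod 1197).
From m ≡ 255 (mod 1197) write m = 255 + 1197t. Substituting into m ≡ 22 (mod 47) gives 1197t ≡ 2 (mod 47), and since 22⁻¹ ≡ 15 (mod 47), t ≡ 30. Hence m ≡ 255 + 1197·30 = 36165 (mod 56259).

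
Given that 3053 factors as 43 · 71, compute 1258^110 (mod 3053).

Mod 43: 1258 ≡ 11; by Fermat, exponent reduces to 110 mod 42 = 26; 11^26 ≡ 16 (mod 43).
Mod 71: 1258 ≡ 51; by Fermat, exponent reduces to 110 mod 70 = 40; 51^40 ≡ 30 (mod 71).
Combine by CRT: x ≡ 16 (mod 43), x ≡ 30 (mod 71) ⇒ x ≡ 1521 (mod 3053).

1521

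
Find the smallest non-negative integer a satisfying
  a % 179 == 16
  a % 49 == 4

3238

From a ≡ 16 (mod 179) write a = 16 + 179t. Substituting into a ≡ 4 (mod 49) gives 179t ≡ 37 (mod 49), and since 32⁻¹ ≡ 23 (mod 49), t ≡ 18. Hence a ≡ 16 + 179·18 = 3238 (mod 8771).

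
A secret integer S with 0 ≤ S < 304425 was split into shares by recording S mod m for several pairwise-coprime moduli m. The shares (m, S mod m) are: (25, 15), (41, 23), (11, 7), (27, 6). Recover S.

The moduli are pairwise coprime; N = 25·41·11·27 = 304425.
N/25 = 12177; 12177 ≡ 2 (mod 25); 2·13 ≡ 1, so inverse 13.
N/41 = 7425; 7425 ≡ 4 (mod 41); 4·31 ≡ 1, so inverse 31.
N/11 = 27675; 27675 ≡ 10 (mod 11); 10·10 ≡ 1, so inverse 10.
N/27 = 11275; 11275 ≡ 16 (mod 27); 16·22 ≡ 1, so inverse 22.
S ≡ 15·12177·13 + 23·7425·31 + 7·27675·10 + 6·11275·22 = 11094090.
11094090 mod 304425 = 134790.

134790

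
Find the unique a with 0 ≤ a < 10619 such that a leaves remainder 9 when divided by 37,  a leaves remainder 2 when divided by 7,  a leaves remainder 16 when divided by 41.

The moduli are pairwise coprime; N = 37·7·41 = 10619.
N/37 = 287; 287 ≡ 28 (mod 37); 28·4 ≡ 1, so inverse 4.
N/7 = 1517; 1517 ≡ 5 (mod 7); 5·3 ≡ 1, so inverse 3.
N/41 = 259; 259 ≡ 13 (mod 41); 13·19 ≡ 1, so inverse 19.
a ≡ 9·287·4 + 2·1517·3 + 16·259·19 = 98170.
98170 mod 10619 = 2599.

2599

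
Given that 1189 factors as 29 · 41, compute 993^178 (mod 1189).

Mod 29: 993 ≡ 7; by Fermat, exponent reduces to 178 mod 28 = 10; 7^10 ≡ 24 (mod 29).
Mod 41: 993 ≡ 9; by Fermat, exponent reduces to 178 mod 40 = 18; 9^18 ≡ 40 (mod 41).
Combine by CRT: x ≡ 24 (mod 29), x ≡ 40 (mod 41) ⇒ x ≡ 778 (mod 1189).

778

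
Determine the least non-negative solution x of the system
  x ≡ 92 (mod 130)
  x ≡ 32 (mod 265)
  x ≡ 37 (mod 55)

Combine the congruences pairwise.
gcd(130, 265) = 5 and 5 | (32 − 92), so the pair is consistent; merging gives x ≡ 3212 (mod 6890), where 6890 = lcm(130, 265).
gcd(6890, 55) = 5 and 5 | (37 − 3212), so the pair is consistent; merging gives x ≡ 10102 (mod 75790), where 75790 = lcm(6890, 55).
The solution is unique modulo lcm(130, 265, 55) = 75790.

10102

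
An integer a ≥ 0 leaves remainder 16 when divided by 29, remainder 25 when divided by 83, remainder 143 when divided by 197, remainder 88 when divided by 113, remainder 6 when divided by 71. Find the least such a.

Combine the congruences pairwise.
From a ≡ 16 (mod 29) write a = 16 + 29t. Substituting into a ≡ 25 (mod 83) gives 29t ≡ 9 (mod 83), and since 29⁻¹ ≡ 63 (mod 83), t ≡ 69. Hence a ≡ 16 + 29·69 = 2017 (mod 2407).
From a ≡ 2017 (mod 2407) write a = 2017 + 2407t. Substituting into a ≡ 143 (mod 197) gives 2407t ≡ 96 (mod 197), and since 43⁻¹ ≡ 55 (mod 197), t ≡ 158. Hence a ≡ 2017 + 2407·158 = 382323 (mod 474179).
From a ≡ 382323 (mod 474179) write a = 382323 + 474179t. Substituting into a ≡ 88 (mod 113) gives 474179t ≡ 44 (mod 113), and since 31⁻¹ ≡ 62 (mod 113), t ≡ 16. Hence a ≡ 382323 + 474179·16 = 7969187 (mod 53582227).
From a ≡ 7969187 (mod 53582227) write a = 7969187 + 53582227t. Substituting into a ≡ 6 (mod 71) gives 53582227t ≡ 1 (mod 71), and since 18⁻¹ ≡ 4 (mod 71), t ≡ 4. Hence a ≡ 7969187 + 53582227·4 = 222298095 (mod 3804338117).

222298095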